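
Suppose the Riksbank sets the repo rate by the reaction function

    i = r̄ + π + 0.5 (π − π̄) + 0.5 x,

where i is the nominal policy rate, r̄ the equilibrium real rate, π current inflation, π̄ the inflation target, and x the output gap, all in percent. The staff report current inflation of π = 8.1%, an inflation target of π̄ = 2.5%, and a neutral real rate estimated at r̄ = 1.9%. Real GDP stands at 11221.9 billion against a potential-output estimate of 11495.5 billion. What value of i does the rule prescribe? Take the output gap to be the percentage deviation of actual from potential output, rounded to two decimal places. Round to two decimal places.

11.61%

Output gap = 100 × (11221.9 − 11495.5) / 11495.5 = -2.38%.
i = 1.90 + 8.10 + 0.5 × (8.10 − 2.50) + 0.5 × (-2.38)
   = 1.90 + 8.1 + 2.8 − 1.19 = 11.61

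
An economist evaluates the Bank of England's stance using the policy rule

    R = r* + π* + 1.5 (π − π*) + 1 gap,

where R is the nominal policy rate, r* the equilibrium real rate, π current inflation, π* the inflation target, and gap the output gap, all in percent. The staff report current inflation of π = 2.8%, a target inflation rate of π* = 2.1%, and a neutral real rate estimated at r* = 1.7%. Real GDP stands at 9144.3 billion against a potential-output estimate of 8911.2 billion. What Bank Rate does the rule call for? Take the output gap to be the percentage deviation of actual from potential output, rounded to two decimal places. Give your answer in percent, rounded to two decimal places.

Output gap = 100 × (9144.3 − 8911.2) / 8911.2 = 2.62%.
R = 1.70 + 2.10 + 1.5 × (2.80 − 2.10) + 1 × 2.62
   = 1.70 + 2.1 + 1.05 + 2.62 = 7.47

7.47%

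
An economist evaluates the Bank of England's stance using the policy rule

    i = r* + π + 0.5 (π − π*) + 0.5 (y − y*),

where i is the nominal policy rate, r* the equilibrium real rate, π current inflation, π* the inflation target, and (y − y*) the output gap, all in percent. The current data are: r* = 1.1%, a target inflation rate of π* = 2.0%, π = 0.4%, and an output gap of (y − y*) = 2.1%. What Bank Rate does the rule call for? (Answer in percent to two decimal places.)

i = 1.1 + 0.4 + 0.5 × (0.4 − 2.0) + 0.5 × 2.1
   = 1.1 + 0.4 − 0.8 + 1.05 = 1.75

1.75%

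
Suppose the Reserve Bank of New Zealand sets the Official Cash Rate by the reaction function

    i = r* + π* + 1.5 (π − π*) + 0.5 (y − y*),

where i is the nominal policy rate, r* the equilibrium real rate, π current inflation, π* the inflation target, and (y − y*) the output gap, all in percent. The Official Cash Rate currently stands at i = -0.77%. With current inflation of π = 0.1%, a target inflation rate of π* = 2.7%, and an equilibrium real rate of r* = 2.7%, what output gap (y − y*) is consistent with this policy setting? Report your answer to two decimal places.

-4.54%

0.5 (y − y*) = -0.77 − 2.7 − 2.7 − 1.5 × (0.1 − 2.7) = -2.27
(y − y*) = -2.27 / 0.5 = -4.54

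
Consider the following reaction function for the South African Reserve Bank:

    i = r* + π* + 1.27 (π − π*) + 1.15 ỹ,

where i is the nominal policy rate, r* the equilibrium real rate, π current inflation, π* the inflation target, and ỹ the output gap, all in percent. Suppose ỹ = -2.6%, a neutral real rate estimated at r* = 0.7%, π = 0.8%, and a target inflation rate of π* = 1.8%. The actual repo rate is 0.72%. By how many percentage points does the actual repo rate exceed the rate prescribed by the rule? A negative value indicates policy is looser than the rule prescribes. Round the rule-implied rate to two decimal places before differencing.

i = 0.7 + 1.8 + 1.27 × (0.8 − 1.8) + 1.15 × (-2.6)
   = 0.7 + 1.8 − 1.27 − 2.99 = -1.76
Deviation = 0.72 − (-1.76) = 2.48 pp.

2.48 pp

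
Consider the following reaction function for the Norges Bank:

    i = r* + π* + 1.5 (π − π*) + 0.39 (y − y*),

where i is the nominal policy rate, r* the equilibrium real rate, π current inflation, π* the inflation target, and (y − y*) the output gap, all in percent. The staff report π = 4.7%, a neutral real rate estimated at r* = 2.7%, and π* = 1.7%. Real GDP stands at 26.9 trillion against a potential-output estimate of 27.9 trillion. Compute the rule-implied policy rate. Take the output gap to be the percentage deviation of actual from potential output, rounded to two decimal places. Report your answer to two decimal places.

Output gap = 100 × (26.9 − 27.9) / 27.9 = -3.58%.
i = 2.70 + 1.70 + 1.5 × (4.70 − 1.70) + 0.39 × (-3.58)
   = 2.70 + 1.7 + 4.5 − 1.3962 = 7.50

7.50%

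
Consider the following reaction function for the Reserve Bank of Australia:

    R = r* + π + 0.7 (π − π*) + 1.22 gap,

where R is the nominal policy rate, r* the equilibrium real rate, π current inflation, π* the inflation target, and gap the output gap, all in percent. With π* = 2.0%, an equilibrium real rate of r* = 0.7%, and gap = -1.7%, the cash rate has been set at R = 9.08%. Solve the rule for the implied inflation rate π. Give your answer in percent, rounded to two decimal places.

Collecting π: R = r* + (1 + 0.7) π − 0.7 π* + 1.22 gap
1.7 π = 9.08 − 0.7 + 0.7 × 2.0 − 1.22 × (-1.7) = 11.854
π = 11.854 / 1.7 = 6.97

6.97%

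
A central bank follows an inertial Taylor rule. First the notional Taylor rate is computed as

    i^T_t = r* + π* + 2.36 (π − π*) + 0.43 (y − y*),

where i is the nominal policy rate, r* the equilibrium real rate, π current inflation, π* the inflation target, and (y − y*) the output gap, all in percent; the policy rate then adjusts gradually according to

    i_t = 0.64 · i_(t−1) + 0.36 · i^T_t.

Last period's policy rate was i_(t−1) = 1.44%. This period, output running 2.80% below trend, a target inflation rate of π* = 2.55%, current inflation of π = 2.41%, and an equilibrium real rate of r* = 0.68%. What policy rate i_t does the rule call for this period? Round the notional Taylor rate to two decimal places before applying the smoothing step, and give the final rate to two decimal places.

Output 2.80% below potential → (y − y*) = -2.80.
i^T_t = 0.68 + 2.55 + 2.36 × (2.41 − 2.55) + 0.43 × (-2.80)
   = 0.68 + 2.55 − 0.3304 − 1.204 = 1.70
i_t = 0.64 × 1.44 + 0.36 × 1.70 = 0.9216 + 0.612 = 1.53

1.53%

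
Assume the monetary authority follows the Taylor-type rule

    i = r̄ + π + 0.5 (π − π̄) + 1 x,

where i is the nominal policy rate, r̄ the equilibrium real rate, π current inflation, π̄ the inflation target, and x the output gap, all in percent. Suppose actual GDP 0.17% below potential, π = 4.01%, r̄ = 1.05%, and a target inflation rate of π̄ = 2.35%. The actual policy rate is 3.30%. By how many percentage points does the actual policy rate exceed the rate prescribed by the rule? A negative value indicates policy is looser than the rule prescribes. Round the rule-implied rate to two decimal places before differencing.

Output 0.17% below potential → x = -0.17.
i = 1.05 + 4.01 + 0.5 × (4.01 − 2.35) + 1 × (-0.17)
   = 1.05 + 4.01 + 0.83 − 0.17 = 5.72
Deviation = 3.30 − 5.72 = -2.42 pp.

-2.42 pp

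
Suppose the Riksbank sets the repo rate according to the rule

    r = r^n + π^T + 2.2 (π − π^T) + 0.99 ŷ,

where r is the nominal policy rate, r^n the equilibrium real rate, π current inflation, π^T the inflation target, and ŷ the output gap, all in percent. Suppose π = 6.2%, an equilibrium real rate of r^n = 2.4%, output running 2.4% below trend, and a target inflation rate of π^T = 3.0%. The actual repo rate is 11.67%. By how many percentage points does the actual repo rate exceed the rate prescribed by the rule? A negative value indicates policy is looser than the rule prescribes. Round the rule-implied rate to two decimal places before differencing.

1.61 pp

Output 2.4% below potential → ŷ = -2.4.
r = 2.4 + 3.0 + 2.2 × (6.2 − 3.0) + 0.99 × (-2.4)
   = 2.4 + 3 + 7.04 − 2.376 = 10.06
Deviation = 11.67 − 10.06 = 1.61 pp.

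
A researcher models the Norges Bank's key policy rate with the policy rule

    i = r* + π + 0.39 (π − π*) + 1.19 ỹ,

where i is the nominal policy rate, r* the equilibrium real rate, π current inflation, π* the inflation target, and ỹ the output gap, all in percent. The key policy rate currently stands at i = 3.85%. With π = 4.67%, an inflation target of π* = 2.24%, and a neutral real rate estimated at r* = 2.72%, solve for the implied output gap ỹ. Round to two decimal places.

1.19 ỹ = 3.85 − 2.72 − 4.67 − 0.39 × (4.67 − 2.24) = -4.4877
ỹ = -4.4877 / 1.19 = -3.77

-3.77%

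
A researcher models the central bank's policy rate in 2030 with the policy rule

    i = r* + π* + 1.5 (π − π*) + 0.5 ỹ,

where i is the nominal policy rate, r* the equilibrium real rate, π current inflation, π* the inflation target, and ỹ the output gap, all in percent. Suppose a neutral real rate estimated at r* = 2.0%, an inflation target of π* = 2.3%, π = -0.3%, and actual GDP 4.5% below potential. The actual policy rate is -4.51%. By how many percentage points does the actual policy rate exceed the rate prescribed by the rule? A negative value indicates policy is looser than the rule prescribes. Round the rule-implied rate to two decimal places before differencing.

-2.66 pp

Output 4.5% below potential → ỹ = -4.5.
i = 2.0 + 2.3 + 1.5 × (-0.3 − 2.3) + 0.5 × (-4.5)
   = 2.0 + 2.3 − 3.9 − 2.25 = -1.85
Deviation = -4.51 − (-1.85) = -2.66 pp.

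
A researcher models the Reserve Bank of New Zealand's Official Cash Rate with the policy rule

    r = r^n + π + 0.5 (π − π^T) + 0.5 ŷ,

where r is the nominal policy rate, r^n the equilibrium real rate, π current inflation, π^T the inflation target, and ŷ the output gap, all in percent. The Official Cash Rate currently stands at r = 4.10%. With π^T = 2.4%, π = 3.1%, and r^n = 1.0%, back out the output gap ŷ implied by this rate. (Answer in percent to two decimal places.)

0.5 ŷ = 4.10 − 1.0 − 3.1 − 0.5 × (3.1 − 2.4) = -0.35
ŷ = -0.35 / 0.5 = -0.70

-0.70%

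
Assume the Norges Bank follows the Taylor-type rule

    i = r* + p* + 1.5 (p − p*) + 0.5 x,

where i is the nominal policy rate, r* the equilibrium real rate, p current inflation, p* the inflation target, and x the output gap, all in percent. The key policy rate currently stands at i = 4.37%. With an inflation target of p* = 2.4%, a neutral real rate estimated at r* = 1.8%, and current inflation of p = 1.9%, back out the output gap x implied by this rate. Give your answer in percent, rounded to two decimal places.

0.5 x = 4.37 − 1.8 − 2.4 − 1.5 × (1.9 − 2.4) = 0.92
x = 0.92 / 0.5 = 1.84

1.84%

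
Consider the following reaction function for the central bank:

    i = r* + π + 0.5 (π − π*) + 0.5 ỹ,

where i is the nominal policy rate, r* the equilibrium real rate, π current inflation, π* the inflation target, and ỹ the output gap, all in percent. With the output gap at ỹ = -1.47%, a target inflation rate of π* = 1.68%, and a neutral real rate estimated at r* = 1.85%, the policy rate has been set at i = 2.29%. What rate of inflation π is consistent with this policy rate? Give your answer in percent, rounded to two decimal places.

Collecting π: i = r* + (1 + 0.5) π − 0.5 π* + 0.5 ỹ
1.5 π = 2.29 − 1.85 + 0.5 × 1.68 − 0.5 × (-1.47) = 2.015
π = 2.015 / 1.5 = 1.34

1.34%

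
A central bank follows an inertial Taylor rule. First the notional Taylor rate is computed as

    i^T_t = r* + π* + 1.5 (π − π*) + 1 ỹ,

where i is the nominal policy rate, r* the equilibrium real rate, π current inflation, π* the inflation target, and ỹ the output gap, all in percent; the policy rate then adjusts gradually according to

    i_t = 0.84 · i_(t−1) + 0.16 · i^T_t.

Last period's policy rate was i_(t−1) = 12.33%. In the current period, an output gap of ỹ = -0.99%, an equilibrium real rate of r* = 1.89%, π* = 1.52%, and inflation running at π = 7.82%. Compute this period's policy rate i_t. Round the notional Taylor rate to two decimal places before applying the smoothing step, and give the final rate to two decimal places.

i^T_t = 1.89 + 1.52 + 1.5 × (7.82 − 1.52) + 1 × (-0.99)
   = 1.89 + 1.52 + 9.45 − 0.99 = 11.87
i_t = 0.84 × 12.33 + 0.16 × 11.87 = 10.3572 + 1.8992 = 12.26

12.26%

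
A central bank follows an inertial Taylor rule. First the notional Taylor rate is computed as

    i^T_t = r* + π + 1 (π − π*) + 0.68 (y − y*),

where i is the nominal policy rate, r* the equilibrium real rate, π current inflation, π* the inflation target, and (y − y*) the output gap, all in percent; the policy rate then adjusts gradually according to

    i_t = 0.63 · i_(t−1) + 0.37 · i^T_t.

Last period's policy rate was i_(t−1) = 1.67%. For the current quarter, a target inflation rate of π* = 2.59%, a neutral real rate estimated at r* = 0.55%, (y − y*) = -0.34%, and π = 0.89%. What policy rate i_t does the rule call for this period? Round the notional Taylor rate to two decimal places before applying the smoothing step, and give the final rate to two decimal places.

0.87%

i^T_t = 0.55 + 0.89 + 1 × (0.89 − 2.59) + 0.68 × (-0.34)
   = 0.55 + 0.89 − 1.7 − 0.2312 = -0.49
i_t = 0.63 × 1.67 + 0.37 × (-0.49) = 1.0521 − 0.1813 = 0.87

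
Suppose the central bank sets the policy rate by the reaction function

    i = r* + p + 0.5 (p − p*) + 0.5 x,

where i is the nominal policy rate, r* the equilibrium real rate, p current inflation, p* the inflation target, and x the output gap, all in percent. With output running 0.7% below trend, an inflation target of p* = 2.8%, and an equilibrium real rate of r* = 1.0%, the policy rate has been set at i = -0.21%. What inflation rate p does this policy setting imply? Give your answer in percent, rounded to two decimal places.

0.36%

Output 0.7% below potential → x = -0.7.
Collecting p: i = r* + (1 + 0.5) p − 0.5 p* + 0.5 x
1.5 p = -0.21 − 1.0 + 0.5 × 2.8 − 0.5 × (-0.7) = 0.54
p = 0.54 / 1.5 = 0.36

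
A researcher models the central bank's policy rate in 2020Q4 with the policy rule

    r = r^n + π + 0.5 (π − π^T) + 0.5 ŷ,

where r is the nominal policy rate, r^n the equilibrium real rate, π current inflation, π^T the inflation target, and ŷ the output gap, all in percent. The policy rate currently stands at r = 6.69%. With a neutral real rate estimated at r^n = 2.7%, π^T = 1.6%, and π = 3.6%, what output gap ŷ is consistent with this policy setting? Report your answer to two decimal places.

-1.22%

0.5 ŷ = 6.69 − 2.7 − 3.6 − 0.5 × (3.6 − 1.6) = -0.61
ŷ = -0.61 / 0.5 = -1.22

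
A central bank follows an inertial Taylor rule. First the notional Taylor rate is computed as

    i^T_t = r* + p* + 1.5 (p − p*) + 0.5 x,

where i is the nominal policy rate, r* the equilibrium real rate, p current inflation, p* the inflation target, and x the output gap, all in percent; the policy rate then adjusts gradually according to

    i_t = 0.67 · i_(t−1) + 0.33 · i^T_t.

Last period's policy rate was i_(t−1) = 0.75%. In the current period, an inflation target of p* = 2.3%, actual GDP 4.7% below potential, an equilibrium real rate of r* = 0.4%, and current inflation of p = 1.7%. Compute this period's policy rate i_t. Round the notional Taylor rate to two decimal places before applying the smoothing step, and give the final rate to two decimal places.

0.32%

Output 4.7% below potential → x = -4.7.
i^T_t = 0.4 + 2.3 + 1.5 × (1.7 − 2.3) + 0.5 × (-4.7)
   = 0.4 + 2.3 − 0.9 − 2.35 = -0.55
i_t = 0.67 × 0.75 + 0.33 × (-0.55) = 0.5025 − 0.1815 = 0.32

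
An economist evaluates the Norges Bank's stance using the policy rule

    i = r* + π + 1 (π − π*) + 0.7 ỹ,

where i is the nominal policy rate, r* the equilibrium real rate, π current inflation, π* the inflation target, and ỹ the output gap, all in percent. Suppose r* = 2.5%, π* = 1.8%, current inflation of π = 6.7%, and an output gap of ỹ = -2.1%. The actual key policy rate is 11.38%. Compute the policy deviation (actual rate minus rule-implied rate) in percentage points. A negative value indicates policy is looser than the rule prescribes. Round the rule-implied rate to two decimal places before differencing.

i = 2.5 + 6.7 + 1 × (6.7 − 1.8) + 0.7 × (-2.1)
   = 2.5 + 6.7 + 4.9 − 1.47 = 12.63
Deviation = 11.38 − 12.63 = -1.25 pp.

-1.25 pp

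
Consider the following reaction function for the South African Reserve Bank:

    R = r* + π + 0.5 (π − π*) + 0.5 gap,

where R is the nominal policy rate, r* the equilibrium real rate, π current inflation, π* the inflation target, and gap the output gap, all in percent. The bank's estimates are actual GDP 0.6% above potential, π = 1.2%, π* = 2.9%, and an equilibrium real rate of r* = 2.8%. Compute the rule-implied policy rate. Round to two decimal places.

Output 0.6% above potential → gap = 0.6.
R = 2.8 + 1.2 + 0.5 × (1.2 − 2.9) + 0.5 × 0.6
   = 2.8 + 1.2 − 0.85 + 0.3 = 3.45

3.45%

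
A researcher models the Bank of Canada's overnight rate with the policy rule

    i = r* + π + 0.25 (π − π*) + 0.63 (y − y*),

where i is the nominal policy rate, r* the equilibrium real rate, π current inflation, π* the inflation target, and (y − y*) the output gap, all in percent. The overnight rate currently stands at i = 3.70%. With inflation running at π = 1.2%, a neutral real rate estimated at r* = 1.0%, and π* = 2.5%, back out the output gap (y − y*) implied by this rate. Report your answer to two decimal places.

0.63 (y − y*) = 3.70 − 1.0 − 1.2 − 0.25 × (1.2 − 2.5) = 1.825
(y − y*) = 1.825 / 0.63 = 2.90

2.90%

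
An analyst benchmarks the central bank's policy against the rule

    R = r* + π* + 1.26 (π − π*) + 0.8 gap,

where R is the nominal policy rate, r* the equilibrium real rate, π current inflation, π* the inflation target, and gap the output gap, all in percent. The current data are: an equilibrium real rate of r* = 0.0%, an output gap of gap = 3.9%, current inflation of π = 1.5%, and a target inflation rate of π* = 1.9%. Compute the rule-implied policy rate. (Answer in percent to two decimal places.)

4.52%

R = 0.0 + 1.9 + 1.26 × (1.5 − 1.9) + 0.8 × 3.9
   = 0.0 + 1.9 − 0.504 + 3.12 = 4.52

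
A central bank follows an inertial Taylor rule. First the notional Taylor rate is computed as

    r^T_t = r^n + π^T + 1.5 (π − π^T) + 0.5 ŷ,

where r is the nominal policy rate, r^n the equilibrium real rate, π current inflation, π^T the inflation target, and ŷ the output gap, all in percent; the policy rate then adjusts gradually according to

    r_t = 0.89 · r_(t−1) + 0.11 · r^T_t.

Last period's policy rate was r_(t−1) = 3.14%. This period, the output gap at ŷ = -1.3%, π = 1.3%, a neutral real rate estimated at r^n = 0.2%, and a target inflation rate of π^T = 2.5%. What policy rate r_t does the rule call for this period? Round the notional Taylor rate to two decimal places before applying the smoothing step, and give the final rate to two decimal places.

r^T_t = 0.2 + 2.5 + 1.5 × (1.3 − 2.5) + 0.5 × (-1.3)
   = 0.2 + 2.5 − 1.8 − 0.65 = 0.25
r_t = 0.89 × 3.14 + 0.11 × 0.25 = 2.7946 + 0.0275 = 2.82

2.82%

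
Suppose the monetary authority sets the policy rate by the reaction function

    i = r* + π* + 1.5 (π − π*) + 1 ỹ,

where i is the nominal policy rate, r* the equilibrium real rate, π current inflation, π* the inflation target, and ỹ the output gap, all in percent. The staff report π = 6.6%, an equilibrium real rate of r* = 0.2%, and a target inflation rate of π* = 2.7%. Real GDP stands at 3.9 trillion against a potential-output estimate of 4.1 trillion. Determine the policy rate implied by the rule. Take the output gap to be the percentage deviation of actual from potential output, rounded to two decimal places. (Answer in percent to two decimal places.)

Output gap = 100 × (3.9 − 4.1) / 4.1 = -4.88%.
i = 0.20 + 2.70 + 1.5 × (6.60 − 2.70) + 1 × (-4.88)
   = 0.20 + 2.7 + 5.85 − 4.88 = 3.87

3.87%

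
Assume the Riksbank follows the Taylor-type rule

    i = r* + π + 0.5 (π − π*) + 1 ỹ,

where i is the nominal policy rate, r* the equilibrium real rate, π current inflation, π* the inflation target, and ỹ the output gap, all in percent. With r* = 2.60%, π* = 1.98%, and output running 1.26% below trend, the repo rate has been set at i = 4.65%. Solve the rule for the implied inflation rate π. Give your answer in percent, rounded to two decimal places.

Output 1.26% below potential → ỹ = -1.26.
Collecting π: i = r* + (1 + 0.5) π − 0.5 π* + 1 ỹ
1.5 π = 4.65 − 2.60 + 0.5 × 1.98 − 1 × (-1.26) = 4.3
π = 4.3 / 1.5 = 2.87

2.87%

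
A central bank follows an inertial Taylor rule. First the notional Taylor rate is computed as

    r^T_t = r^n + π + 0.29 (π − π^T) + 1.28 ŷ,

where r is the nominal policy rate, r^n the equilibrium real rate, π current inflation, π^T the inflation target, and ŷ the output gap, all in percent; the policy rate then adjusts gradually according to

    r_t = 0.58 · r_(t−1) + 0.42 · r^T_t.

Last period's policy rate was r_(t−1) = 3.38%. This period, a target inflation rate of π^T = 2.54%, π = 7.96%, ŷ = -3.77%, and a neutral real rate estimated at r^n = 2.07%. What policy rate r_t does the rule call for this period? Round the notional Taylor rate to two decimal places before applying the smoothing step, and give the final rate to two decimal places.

r^T_t = 2.07 + 7.96 + 0.29 × (7.96 − 2.54) + 1.28 × (-3.77)
   = 2.07 + 7.96 + 1.5718 − 4.8256 = 6.78
r_t = 0.58 × 3.38 + 0.42 × 6.78 = 1.9604 + 2.8476 = 4.81

4.81%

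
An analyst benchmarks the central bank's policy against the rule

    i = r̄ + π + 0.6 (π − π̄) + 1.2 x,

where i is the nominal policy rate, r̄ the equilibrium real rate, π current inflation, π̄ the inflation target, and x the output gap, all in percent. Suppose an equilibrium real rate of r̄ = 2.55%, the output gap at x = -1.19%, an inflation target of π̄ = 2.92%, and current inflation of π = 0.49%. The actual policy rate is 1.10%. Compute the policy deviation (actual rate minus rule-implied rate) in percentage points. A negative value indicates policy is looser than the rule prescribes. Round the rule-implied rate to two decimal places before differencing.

0.95 pp

i = 2.55 + 0.49 + 0.6 × (0.49 − 2.92) + 1.2 × (-1.19)
   = 2.55 + 0.49 − 1.458 − 1.428 = 0.15
Deviation = 1.10 − 0.15 = 0.95 pp.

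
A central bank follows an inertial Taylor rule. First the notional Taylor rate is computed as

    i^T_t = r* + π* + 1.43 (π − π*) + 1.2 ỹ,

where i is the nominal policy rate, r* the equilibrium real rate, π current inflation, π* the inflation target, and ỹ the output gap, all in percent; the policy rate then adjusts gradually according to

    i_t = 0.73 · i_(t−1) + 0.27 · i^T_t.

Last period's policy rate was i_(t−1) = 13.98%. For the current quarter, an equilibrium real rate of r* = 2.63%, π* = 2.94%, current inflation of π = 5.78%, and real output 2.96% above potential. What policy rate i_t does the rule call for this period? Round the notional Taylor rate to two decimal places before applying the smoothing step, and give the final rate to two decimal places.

Output 2.96% above potential → ỹ = 2.96.
i^T_t = 2.63 + 2.94 + 1.43 × (5.78 − 2.94) + 1.2 × 2.96
   = 2.63 + 2.94 + 4.0612 + 3.552 = 13.18
i_t = 0.73 × 13.98 + 0.27 × 13.18 = 10.2054 + 3.5586 = 13.76

13.76%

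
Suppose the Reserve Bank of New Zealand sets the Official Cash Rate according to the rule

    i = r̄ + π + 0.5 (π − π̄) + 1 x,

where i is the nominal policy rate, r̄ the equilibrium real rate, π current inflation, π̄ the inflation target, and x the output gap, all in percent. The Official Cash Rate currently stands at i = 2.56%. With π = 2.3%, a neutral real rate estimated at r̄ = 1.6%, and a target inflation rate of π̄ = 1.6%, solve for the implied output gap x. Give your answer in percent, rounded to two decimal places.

1 x = 2.56 − 1.6 − 2.3 − 0.5 × (2.3 − 1.6) = -1.69
x = -1.69 / 1 = -1.69

-1.69%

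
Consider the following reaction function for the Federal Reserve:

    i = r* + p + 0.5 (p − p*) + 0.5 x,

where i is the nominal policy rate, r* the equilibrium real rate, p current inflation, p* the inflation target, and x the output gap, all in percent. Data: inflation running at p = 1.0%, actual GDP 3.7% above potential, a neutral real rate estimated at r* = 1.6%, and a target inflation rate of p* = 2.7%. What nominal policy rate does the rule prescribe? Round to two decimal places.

Output 3.7% above potential → x = 3.7.
i = 1.6 + 1.0 + 0.5 × (1.0 − 2.7) + 0.5 × 3.7
   = 1.6 + 1 − 0.85 + 1.85 = 3.60

3.60%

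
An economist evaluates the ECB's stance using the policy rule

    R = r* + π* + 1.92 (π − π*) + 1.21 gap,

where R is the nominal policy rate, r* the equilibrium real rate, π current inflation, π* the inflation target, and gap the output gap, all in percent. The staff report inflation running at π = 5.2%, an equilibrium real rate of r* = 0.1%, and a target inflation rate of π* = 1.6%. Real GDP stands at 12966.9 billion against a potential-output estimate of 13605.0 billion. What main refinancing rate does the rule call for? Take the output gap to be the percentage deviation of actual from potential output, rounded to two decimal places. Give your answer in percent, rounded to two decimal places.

Output gap = 100 × (12966.9 − 13605.0) / 13605.0 = -4.69%.
R = 0.10 + 1.60 + 1.92 × (5.20 − 1.60) + 1.21 × (-4.69)
   = 0.10 + 1.6 + 6.912 − 5.6749 = 2.94

2.94%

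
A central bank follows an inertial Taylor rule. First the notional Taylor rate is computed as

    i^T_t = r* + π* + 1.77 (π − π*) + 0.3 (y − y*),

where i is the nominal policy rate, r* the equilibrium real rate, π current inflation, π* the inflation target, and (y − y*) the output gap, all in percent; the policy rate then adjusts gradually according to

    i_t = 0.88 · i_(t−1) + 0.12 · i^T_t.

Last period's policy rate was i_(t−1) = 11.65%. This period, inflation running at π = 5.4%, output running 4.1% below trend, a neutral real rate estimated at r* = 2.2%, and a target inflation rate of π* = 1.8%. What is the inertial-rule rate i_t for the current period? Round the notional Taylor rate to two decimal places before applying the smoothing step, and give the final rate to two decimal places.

Output 4.1% below potential → (y − y*) = -4.1.
i^T_t = 2.2 + 1.8 + 1.77 × (5.4 − 1.8) + 0.3 × (-4.1)
   = 2.2 + 1.8 + 6.372 − 1.23 = 9.14
i_t = 0.88 × 11.65 + 0.12 × 9.14 = 10.252 + 1.0968 = 11.35

11.35%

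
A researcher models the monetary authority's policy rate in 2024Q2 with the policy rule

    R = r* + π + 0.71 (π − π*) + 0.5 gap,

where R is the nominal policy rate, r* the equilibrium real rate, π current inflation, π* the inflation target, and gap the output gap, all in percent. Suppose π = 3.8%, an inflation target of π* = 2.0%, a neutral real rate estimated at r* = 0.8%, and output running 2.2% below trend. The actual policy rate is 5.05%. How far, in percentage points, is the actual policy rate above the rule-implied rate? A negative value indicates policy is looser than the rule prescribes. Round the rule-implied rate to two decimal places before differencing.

0.27 pp

Output 2.2% below potential → gap = -2.2.
R = 0.8 + 3.8 + 0.71 × (3.8 − 2.0) + 0.5 × (-2.2)
   = 0.8 + 3.8 + 1.278 − 1.1 = 4.78
Deviation = 5.05 − 4.78 = 0.27 pp.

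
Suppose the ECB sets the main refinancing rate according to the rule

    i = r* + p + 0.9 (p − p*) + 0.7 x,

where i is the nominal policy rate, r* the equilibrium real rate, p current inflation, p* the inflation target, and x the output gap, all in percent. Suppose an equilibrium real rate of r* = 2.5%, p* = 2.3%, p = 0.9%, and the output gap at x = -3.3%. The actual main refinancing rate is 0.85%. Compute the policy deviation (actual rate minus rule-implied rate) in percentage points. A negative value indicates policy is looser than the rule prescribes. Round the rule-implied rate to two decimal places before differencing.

i = 2.5 + 0.9 + 0.9 × (0.9 − 2.3) + 0.7 × (-3.3)
   = 2.5 + 0.9 − 1.26 − 2.31 = -0.17
Deviation = 0.85 − (-0.17) = 1.02 pp.

1.02 pp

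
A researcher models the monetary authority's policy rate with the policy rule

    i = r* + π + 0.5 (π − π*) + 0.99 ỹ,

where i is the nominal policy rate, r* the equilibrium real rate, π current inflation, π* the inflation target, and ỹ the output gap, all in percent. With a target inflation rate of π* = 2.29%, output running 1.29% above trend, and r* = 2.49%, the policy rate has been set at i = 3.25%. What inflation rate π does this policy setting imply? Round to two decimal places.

Output 1.29% above potential → ỹ = 1.29.
Collecting π: i = r* + (1 + 0.5) π − 0.5 π* + 0.99 ỹ
1.5 π = 3.25 − 2.49 + 0.5 × 2.29 − 0.99 × 1.29 = 0.6279
π = 0.6279 / 1.5 = 0.42

0.42%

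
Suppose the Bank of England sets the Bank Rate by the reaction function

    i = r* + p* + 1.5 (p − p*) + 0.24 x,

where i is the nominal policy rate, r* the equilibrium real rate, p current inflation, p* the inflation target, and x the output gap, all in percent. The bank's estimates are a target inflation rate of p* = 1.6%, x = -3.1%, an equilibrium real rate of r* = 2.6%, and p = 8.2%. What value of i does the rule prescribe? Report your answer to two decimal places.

13.36%

i = 2.6 + 1.6 + 1.5 × (8.2 − 1.6) + 0.24 × (-3.1)
   = 2.6 + 1.6 + 9.9 − 0.744 = 13.36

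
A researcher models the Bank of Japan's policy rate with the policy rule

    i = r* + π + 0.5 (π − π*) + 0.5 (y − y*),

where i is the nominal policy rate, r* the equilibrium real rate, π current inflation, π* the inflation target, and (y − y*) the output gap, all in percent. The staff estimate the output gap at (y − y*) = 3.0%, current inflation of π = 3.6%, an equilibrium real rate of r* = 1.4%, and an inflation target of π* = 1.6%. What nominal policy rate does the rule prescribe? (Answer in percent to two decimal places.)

7.50%

i = 1.4 + 3.6 + 0.5 × (3.6 − 1.6) + 0.5 × 3.0
   = 1.4 + 3.6 + 1 + 1.5 = 7.50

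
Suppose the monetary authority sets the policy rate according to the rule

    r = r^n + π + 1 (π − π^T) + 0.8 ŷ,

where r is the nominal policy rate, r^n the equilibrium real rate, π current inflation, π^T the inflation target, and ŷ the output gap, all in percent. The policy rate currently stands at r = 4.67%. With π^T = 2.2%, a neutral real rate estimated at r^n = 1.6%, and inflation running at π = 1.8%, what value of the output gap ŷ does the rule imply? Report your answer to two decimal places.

2.09%

0.8 ŷ = 4.67 − 1.6 − 1.8 − 1 × (1.8 − 2.2) = 1.67
ŷ = 1.67 / 0.8 = 2.09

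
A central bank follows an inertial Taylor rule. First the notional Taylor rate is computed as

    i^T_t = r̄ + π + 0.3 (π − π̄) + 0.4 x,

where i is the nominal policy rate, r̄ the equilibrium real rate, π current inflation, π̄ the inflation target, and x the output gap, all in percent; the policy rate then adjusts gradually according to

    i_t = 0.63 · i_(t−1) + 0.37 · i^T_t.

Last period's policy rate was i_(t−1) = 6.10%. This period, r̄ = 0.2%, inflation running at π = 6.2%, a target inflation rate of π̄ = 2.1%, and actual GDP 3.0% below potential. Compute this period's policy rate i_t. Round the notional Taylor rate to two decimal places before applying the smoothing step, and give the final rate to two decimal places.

Output 3.0% below potential → x = -3.0.
i^T_t = 0.2 + 6.2 + 0.3 × (6.2 − 2.1) + 0.4 × (-3.0)
   = 0.2 + 6.2 + 1.23 − 1.2 = 6.43
i_t = 0.63 × 6.10 + 0.37 × 6.43 = 3.843 + 2.3791 = 6.22

6.22%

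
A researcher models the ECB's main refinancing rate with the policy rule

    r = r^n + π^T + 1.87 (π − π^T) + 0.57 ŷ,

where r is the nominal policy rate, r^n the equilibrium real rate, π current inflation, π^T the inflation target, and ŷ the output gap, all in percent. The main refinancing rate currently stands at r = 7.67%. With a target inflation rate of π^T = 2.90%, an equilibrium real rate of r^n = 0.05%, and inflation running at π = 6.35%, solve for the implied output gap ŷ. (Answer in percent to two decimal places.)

-3.04%

0.57 ŷ = 7.67 − 0.05 − 2.90 − 1.87 × (6.35 − 2.90) = -1.7315
ŷ = -1.7315 / 0.57 = -3.04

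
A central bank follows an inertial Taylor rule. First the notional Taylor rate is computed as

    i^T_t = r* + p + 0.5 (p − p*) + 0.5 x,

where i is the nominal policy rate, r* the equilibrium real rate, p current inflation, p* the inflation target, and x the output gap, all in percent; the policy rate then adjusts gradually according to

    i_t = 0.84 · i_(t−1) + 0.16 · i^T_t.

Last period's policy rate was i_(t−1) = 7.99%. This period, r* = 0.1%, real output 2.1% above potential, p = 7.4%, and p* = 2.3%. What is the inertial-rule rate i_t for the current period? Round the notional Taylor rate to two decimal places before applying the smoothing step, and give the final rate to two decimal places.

8.49%

Output 2.1% above potential → x = 2.1.
i^T_t = 0.1 + 7.4 + 0.5 × (7.4 − 2.3) + 0.5 × 2.1
   = 0.1 + 7.4 + 2.55 + 1.05 = 11.10
i_t = 0.84 × 7.99 + 0.16 × 11.10 = 6.7116 + 1.776 = 8.49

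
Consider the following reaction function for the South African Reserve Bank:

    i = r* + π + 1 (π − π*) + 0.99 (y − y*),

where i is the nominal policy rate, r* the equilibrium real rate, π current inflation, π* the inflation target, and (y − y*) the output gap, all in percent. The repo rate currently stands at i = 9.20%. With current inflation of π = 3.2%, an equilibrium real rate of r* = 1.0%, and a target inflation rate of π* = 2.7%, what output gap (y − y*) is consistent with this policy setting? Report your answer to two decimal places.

0.99 (y − y*) = 9.20 − 1.0 − 3.2 − 1 × (3.2 − 2.7) = 4.5
(y − y*) = 4.5 / 0.99 = 4.55

4.55%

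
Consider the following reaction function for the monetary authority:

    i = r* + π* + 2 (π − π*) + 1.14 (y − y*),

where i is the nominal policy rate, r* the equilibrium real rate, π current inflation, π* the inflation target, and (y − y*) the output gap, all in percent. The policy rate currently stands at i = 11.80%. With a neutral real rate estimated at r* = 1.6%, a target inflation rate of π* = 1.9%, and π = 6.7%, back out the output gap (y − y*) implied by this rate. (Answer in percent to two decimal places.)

1.14 (y − y*) = 11.80 − 1.6 − 1.9 − 2 × (6.7 − 1.9) = -1.3
(y − y*) = -1.3 / 1.14 = -1.14

-1.14%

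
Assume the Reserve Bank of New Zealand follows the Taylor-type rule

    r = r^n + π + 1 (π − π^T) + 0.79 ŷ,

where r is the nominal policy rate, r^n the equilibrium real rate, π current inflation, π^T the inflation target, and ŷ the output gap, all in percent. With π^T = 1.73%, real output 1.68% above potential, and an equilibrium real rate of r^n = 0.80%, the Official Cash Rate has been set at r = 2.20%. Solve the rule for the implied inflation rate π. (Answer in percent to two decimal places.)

0.90%

Output 1.68% above potential → ŷ = 1.68.
Collecting π: r = r^n + (1 + 1) π − 1 π^T + 0.79 ŷ
2 π = 2.20 − 0.80 + 1 × 1.73 − 0.79 × 1.68 = 1.8028
π = 1.8028 / 2 = 0.90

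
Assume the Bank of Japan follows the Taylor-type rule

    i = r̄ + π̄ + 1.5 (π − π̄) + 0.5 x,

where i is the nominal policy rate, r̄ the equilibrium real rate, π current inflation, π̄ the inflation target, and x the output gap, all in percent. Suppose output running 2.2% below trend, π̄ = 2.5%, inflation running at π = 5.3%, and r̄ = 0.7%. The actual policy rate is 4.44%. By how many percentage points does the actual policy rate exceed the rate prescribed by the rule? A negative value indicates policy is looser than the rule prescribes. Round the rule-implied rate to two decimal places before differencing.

-1.86 pp

Output 2.2% below potential → x = -2.2.
i = 0.7 + 2.5 + 1.5 × (5.3 − 2.5) + 0.5 × (-2.2)
   = 0.7 + 2.5 + 4.2 − 1.1 = 6.30
Deviation = 4.44 − 6.30 = -1.86 pp.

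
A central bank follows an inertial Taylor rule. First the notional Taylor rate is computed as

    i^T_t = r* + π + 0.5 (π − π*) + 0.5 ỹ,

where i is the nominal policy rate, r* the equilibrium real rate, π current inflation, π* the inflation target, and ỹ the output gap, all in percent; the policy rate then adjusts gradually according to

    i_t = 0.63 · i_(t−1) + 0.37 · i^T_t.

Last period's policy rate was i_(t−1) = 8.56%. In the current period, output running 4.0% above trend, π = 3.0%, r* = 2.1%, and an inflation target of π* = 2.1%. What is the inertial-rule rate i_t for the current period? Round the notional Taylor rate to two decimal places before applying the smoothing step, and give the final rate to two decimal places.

8.19%

Output 4.0% above potential → ỹ = 4.0.
i^T_t = 2.1 + 3.0 + 0.5 × (3.0 − 2.1) + 0.5 × 4.0
   = 2.1 + 3 + 0.45 + 2 = 7.55
i_t = 0.63 × 8.56 + 0.37 × 7.55 = 5.3928 + 2.7935 = 8.19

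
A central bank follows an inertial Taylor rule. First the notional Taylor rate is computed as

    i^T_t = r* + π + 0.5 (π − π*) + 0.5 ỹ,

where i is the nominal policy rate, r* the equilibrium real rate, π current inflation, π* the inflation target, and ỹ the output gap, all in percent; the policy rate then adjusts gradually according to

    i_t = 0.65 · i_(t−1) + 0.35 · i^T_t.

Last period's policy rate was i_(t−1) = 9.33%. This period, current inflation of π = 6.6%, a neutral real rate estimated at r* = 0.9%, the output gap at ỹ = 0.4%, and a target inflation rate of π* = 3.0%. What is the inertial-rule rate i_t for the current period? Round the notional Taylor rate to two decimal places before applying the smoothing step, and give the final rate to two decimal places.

9.39%

i^T_t = 0.9 + 6.6 + 0.5 × (6.6 − 3.0) + 0.5 × 0.4
   = 0.9 + 6.6 + 1.8 + 0.2 = 9.50
i_t = 0.65 × 9.33 + 0.35 × 9.50 = 6.0645 + 3.325 = 9.39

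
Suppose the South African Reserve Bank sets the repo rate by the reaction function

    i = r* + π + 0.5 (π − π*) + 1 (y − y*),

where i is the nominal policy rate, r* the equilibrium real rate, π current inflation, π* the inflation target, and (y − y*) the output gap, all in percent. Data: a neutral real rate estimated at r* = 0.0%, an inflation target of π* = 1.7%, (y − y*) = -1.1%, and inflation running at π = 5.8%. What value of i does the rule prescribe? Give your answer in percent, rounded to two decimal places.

6.75%

i = 0.0 + 5.8 + 0.5 × (5.8 − 1.7) + 1 × (-1.1)
   = 0.0 + 5.8 + 2.05 − 1.1 = 6.75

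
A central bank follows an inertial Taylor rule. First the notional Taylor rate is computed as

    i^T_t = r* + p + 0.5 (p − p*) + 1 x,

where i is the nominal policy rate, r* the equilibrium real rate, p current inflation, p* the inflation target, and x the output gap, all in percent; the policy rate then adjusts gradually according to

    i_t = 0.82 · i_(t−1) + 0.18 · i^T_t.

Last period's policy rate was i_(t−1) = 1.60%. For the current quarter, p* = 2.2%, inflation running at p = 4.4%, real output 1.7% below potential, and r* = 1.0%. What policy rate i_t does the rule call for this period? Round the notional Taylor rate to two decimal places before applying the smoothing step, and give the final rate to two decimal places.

2.18%

Output 1.7% below potential → x = -1.7.
i^T_t = 1.0 + 4.4 + 0.5 × (4.4 − 2.2) + 1 × (-1.7)
   = 1.0 + 4.4 + 1.1 − 1.7 = 4.80
i_t = 0.82 × 1.60 + 0.18 × 4.80 = 1.312 + 0.864 = 2.18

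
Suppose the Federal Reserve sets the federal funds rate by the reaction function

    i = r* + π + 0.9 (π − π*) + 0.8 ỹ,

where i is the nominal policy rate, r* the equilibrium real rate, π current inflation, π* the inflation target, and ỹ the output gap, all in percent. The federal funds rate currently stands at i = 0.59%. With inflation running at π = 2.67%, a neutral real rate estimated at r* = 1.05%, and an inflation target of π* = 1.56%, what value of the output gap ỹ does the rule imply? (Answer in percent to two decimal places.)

0.8 ỹ = 0.59 − 1.05 − 2.67 − 0.9 × (2.67 − 1.56) = -4.129
ỹ = -4.129 / 0.8 = -5.16

-5.16%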